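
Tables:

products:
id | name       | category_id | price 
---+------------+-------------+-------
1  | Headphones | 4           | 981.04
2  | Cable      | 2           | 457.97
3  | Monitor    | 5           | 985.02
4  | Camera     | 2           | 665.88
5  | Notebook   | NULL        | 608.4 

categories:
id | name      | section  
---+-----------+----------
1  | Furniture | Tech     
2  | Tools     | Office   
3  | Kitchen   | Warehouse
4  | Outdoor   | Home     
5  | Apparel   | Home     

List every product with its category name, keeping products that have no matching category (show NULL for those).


LEFT JOIN keeps every row from products (the left table); where category_id has no match in categories, the category columns become NULL. Walk through each product:
  - product 1 (Headphones): category_id=4 -> matches Outdoor
  - product 2 (Cable): category_id=2 -> matches Tools
  - product 3 (Monitor): category_id=5 -> matches Apparel
  - product 4 (Camera): category_id=2 -> matches Tools
  - product 5 (Notebook): category_id=NULL, no match -> kept with NULL
All 5 rows appear; 1 has NULL category.

SQL:
SELECT a.name, b.name AS category
FROM products a
LEFT JOIN categories b ON a.category_id = b.id

Result:
name       | category
-----------+---------
Headphones | Outdoor 
Cable      | Tools   
Monitor    | Apparel 
Camera     | Tools   
Notebook   | NULL    


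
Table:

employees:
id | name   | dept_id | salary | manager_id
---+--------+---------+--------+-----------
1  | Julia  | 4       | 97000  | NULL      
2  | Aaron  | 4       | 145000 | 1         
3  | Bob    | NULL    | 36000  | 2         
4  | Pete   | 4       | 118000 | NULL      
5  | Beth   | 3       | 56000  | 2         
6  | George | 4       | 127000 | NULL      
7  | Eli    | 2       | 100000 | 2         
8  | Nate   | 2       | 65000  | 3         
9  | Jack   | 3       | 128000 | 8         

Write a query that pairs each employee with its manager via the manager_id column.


This is a self-join: employees is joined to a second copy of itself, matching each row's manager_id to another row's id. Use LEFT JOIN so rows with manager_id=NULL are kept.
  - employee 1 (Julia): manager_id=NULL -> NULL
  - employee 2 (Aaron): manager_id=1 -> Julia
  - employee 3 (Bob): manager_id=2 -> Aaron
  - employee 4 (Pete): manager_id=NULL -> NULL
  - employee 5 (Beth): manager_id=2 -> Aaron
  - employee 6 (George): manager_id=NULL -> NULL
  - employee 7 (Eli): manager_id=2 -> Aaron
  - employee 8 (Nate): manager_id=3 -> Bob
  - employee 9 (Jack): manager_id=8 -> Nate

SQL:
SELECT a.name AS item, b.name AS manager
FROM employees a
LEFT JOIN employees b ON a.manager_id = b.id

Result:
item   | manager
-------+--------
Julia  | NULL   
Aaron  | Julia  
Bob    | Aaron  
Pete   | NULL   
Beth   | Aaron  
George | NULL   
Eli    | Aaron  
Nate   | Bob    
Jack   | Nate   


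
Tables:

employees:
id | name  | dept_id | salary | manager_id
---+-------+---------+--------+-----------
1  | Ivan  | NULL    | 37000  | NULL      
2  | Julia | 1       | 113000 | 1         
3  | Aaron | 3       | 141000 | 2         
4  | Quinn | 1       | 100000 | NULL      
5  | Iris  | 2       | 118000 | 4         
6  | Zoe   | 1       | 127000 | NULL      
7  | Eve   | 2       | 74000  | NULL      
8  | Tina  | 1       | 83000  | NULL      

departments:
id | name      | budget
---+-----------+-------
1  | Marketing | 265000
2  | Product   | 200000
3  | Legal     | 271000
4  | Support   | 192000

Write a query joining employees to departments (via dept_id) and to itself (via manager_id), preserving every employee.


Two LEFT JOINs from the same base table employees: one to departments via dept_id, one to employees itself via manager_id. Both are LEFT so every employee is preserved.
Match against departments:
  - employee 1 (Ivan): dept_id=NULL, no match -> kept with NULL
  - employee 2 (Julia): dept_id=1 -> matches Marketing
  - employee 3 (Aaron): dept_id=3 -> matches Legal
  - employee 4 (Quinn): dept_id=1 -> matches Marketing
  - employee 5 (Iris): dept_id=2 -> matches Product
  - employee 6 (Zoe): dept_id=1 -> matches Marketing
  - employee 7 (Eve): dept_id=2 -> matches Product
  - employee 8 (Tina): dept_id=1 -> matches Marketing
Match against employees (self):
  - employee 1 (Ivan): manager_id=NULL -> NULL
  - employee 2 (Julia): manager_id=1 -> Ivan
  - employee 3 (Aaron): manager_id=2 -> Julia
  - employee 4 (Quinn): manager_id=NULL -> NULL
  - employee 5 (Iris): manager_id=4 -> Quinn
  - employee 6 (Zoe): manager_id=NULL -> NULL
  - employee 7 (Eve): manager_id=NULL -> NULL
  - employee 8 (Tina): manager_id=NULL -> NULL

SQL:
SELECT a.name, b.name AS department, c.name AS manager
FROM employees a
LEFT JOIN departments b ON a.dept_id = b.id
LEFT JOIN employees c ON a.manager_id = c.id

Result:
name  | department | manager
------+------------+--------
Ivan  | NULL       | NULL   
Julia | Marketing  | Ivan   
Aaron | Legal      | Julia  
Quinn | Marketing  | NULL   
Iris  | Product    | Quinn  
Zoe   | Marketing  | NULL   
Eve   | Product    | NULL   
Tina  | Marketing  | NULL   


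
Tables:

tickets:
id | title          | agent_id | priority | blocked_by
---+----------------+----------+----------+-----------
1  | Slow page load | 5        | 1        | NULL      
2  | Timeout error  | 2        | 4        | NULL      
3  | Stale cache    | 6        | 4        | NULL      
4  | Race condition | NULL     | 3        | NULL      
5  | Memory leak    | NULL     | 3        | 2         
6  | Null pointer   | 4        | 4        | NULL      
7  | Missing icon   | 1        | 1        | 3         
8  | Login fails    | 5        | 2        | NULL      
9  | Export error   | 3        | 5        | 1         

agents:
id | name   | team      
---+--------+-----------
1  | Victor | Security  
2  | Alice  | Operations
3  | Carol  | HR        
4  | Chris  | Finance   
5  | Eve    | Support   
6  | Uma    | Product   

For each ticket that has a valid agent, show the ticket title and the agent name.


INNER JOIN keeps only tickets rows whose agent_id matches an id in agents. Walk through each ticket:
  - ticket 1 (Slow page load): agent_id=5 -> matches Eve
  - ticket 2 (Timeout error): agent_id=2 -> matches Alice
  - ticket 3 (Stale cache): agent_id=6 -> matches Uma
  - ticket 4 (Race condition): agent_id=NULL, no match -> dropped
  - ticket 5 (Memory leak): agent_id=NULL, no match -> dropped
  - ticket 6 (Null pointer): agent_id=4 -> matches Chris
  - ticket 7 (Missing icon): agent_id=1 -> matches Victor
  - ticket 8 (Login fails): agent_id=5 -> matches Eve
  - ticket 9 (Export error): agent_id=3 -> matches Carol
So 2 of 9 rows are dropped.

SQL:
SELECT a.title, b.name AS agent
FROM tickets a
INNER JOIN agents b ON a.agent_id = b.id

Result:
title          | agent 
---------------+-------
Slow page load | Eve   
Timeout error  | Alice 
Stale cache    | Uma   
Null pointer   | Chris 
Missing icon   | Victor
Login fails    | Eve   
Export error   | Carol 


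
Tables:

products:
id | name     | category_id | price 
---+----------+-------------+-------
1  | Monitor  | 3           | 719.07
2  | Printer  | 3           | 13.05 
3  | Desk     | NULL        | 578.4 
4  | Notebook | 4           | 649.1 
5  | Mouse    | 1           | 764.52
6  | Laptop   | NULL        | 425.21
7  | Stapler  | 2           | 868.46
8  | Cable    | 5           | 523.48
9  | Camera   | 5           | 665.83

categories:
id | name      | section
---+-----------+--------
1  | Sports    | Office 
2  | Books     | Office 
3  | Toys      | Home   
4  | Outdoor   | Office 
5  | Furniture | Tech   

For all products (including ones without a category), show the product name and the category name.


LEFT JOIN keeps every row from products (the left table); where category_id has no match in categories, the category columns become NULL. Walk through each product:
  - product 1 (Monitor): category_id=3 -> matches Toys
  - product 2 (Printer): category_id=3 -> matches Toys
  - product 3 (Desk): category_id=NULL, no match -> kept with NULL
  - product 4 (Notebook): category_id=4 -> matches Outdoor
  - product 5 (Mouse): category_id=1 -> matches Sports
  - product 6 (Laptop): category_id=NULL, no match -> kept with NULL
  - product 7 (Stapler): category_id=2 -> matches Books
  - product 8 (Cable): category_id=5 -> matches Furniture
  - product 9 (Camera): category_id=5 -> matches Furniture
All 9 rows appear; 2 have NULL category.

SQL:
SELECT a.name, b.name AS category
FROM products a
LEFT JOIN categories b ON a.category_id = b.id

Result:
name     | category 
---------+----------
Monitor  | Toys     
Printer  | Toys     
Desk     | NULL     
Notebook | Outdoor  
Mouse    | Sports   
Laptop   | NULL     
Stapler  | Books    
Cable    | Furniture
Camera   | Furniture


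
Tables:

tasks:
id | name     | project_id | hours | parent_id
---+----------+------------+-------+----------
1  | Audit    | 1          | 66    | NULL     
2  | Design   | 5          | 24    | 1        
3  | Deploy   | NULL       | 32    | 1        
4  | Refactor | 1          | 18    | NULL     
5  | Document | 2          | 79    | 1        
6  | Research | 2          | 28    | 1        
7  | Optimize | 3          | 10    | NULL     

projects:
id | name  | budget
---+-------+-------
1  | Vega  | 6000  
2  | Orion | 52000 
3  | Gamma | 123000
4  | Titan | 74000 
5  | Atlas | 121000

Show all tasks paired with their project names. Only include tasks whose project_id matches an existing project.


INNER JOIN keeps only tasks rows whose project_id matches an id in projects. Walk through each task:
  - task 1 (Audit): project_id=1 -> matches Vega
  - task 2 (Design): project_id=5 -> matches Atlas
  - task 3 (Deploy): project_id=NULL, no match -> dropped
  - task 4 (Refactor): project_id=1 -> matches Vega
  - task 5 (Document): project_id=2 -> matches Orion
  - task 6 (Research): project_id=2 -> matches Orion
  - task 7 (Optimize): project_id=3 -> matches Gamma
So 1 of 7 rows is dropped.

SQL:
SELECT a.name, b.name AS project
FROM tasks a
INNER JOIN projects b ON a.project_id = b.id

Result:
name     | project
---------+--------
Audit    | Vega   
Design   | Atlas  
Refactor | Vega   
Document | Orion  
Research | Orion  
Optimize | Gamma  


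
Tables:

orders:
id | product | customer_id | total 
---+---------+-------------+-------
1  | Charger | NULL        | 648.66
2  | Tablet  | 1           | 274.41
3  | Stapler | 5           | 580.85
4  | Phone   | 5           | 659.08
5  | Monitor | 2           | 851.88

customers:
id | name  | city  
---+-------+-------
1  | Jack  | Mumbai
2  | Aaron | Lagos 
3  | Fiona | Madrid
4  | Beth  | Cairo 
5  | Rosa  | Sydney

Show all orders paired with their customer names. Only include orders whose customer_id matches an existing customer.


INNER JOIN keeps only orders rows whose customer_id matches an id in customers. Walk through each order:
  - order 1 (Charger): customer_id=NULL, no match -> dropped
  - order 2 (Tablet): customer_id=1 -> matches Jack
  - order 3 (Stapler): customer_id=5 -> matches Rosa
  - order 4 (Phone): customer_id=5 -> matches Rosa
  - order 5 (Monitor): customer_id=2 -> matches Aaron
So 1 of 5 rows is dropped.

SQL:
SELECT a.product, b.name AS customer
FROM orders a
INNER JOIN customers b ON a.customer_id = b.id

Result:
product | customer
--------+---------
Tablet  | Jack    
Stapler | Rosa    
Phone   | Rosa    
Monitor | Aaron   


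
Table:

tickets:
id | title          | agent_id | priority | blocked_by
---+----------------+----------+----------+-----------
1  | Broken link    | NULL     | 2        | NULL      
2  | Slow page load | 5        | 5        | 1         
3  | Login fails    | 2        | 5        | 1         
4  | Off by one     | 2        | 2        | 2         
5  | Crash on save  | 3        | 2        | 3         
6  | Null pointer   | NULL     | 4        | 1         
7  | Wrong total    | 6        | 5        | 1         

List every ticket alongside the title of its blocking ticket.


This is a self-join: tickets is joined to a second copy of itself, matching each row's blocked_by to another row's id. Use LEFT JOIN so rows with blocked_by=NULL are kept.
  - ticket 1 (Broken link): blocked_by=NULL -> NULL
  - ticket 2 (Slow page load): blocked_by=1 -> Broken link
  - ticket 3 (Login fails): blocked_by=1 -> Broken link
  - ticket 4 (Off by one): blocked_by=2 -> Slow page load
  - ticket 5 (Crash on save): blocked_by=3 -> Login fails
  - ticket 6 (Null pointer): blocked_by=1 -> Broken link
  - ticket 7 (Wrong total): blocked_by=1 -> Broken link

SQL:
SELECT a.title AS item, b.title AS blocked_by
FROM tickets a
LEFT JOIN tickets b ON a.blocked_by = b.id

Result:
item           | blocked_by    
---------------+---------------
Broken link    | NULL          
Slow page load | Broken link   
Login fails    | Broken link   
Off by one     | Slow page load
Crash on save  | Login fails   
Null pointer   | Broken link   
Wrong total    | Broken link   


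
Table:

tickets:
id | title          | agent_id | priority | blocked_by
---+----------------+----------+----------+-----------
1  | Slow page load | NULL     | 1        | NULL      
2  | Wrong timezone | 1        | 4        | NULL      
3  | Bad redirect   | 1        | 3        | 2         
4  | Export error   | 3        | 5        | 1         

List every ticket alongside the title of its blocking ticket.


This is a self-join: tickets is joined to a second copy of itself, matching each row's blocked_by to another row's id. Use LEFT JOIN so rows with blocked_by=NULL are kept.
  - ticket 1 (Slow page load): blocked_by=NULL -> NULL
  - ticket 2 (Wrong timezone): blocked_by=NULL -> NULL
  - ticket 3 (Bad redirect): blocked_by=2 -> Wrong timezone
  - ticket 4 (Export error): blocked_by=1 -> Slow page load

SQL:
SELECT a.title AS item, b.title AS blocked_by
FROM tickets a
LEFT JOIN tickets b ON a.blocked_by = b.id

Result:
item           | blocked_by    
---------------+---------------
Slow page load | NULL          
Wrong timezone | NULL          
Bad redirect   | Wrong timezone
Export error   | Slow page load


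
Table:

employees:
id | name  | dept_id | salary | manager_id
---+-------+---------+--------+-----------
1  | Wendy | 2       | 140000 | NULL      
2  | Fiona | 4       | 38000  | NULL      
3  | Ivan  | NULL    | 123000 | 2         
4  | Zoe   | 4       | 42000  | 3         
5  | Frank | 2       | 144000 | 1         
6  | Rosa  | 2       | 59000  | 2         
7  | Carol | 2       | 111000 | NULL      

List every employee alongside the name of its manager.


This is a self-join: employees is joined to a second copy of itself, matching each row's manager_id to another row's id. Use LEFT JOIN so rows with manager_id=NULL are kept.
  - employee 1 (Wendy): manager_id=NULL -> NULL
  - employee 2 (Fiona): manager_id=NULL -> NULL
  - employee 3 (Ivan): manager_id=2 -> Fiona
  - employee 4 (Zoe): manager_id=3 -> Ivan
  - employee 5 (Frank): manager_id=1 -> Wendy
  - employee 6 (Rosa): manager_id=2 -> Fiona
  - employee 7 (Carol): manager_id=NULL -> NULL

SQL:
SELECT a.name AS item, b.name AS manager
FROM employees a
LEFT JOIN employees b ON a.manager_id = b.id

Result:
item  | manager
------+--------
Wendy | NULL   
Fiona | NULL   
Ivan  | Fiona  
Zoe   | Ivan   
Frank | Wendy  
Rosa  | Fiona  
Carol | NULL   


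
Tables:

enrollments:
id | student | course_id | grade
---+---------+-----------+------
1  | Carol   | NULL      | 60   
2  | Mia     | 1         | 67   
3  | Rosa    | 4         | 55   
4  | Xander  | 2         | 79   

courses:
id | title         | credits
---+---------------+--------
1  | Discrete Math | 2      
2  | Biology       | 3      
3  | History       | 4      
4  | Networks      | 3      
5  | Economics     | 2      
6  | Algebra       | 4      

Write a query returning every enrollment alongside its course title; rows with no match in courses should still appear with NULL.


LEFT JOIN keeps every row from enrollments (the left table); where course_id has no match in courses, the course columns become NULL. Walk through each enrollment:
  - enrollment 1 (Carol): course_id=NULL, no match -> kept with NULL
  - enrollment 2 (Mia): course_id=1 -> matches Discrete Math
  - enrollment 3 (Rosa): course_id=4 -> matches Networks
  - enrollment 4 (Xander): course_id=2 -> matches Biology
All 4 rows appear; 1 has NULL course.

SQL:
SELECT a.student, b.title AS course
FROM enrollments a
LEFT JOIN courses b ON a.course_id = b.id

Result:
student | course       
--------+--------------
Carol   | NULL         
Mia     | Discrete Math
Rosa    | Networks     
Xander  | Biology      


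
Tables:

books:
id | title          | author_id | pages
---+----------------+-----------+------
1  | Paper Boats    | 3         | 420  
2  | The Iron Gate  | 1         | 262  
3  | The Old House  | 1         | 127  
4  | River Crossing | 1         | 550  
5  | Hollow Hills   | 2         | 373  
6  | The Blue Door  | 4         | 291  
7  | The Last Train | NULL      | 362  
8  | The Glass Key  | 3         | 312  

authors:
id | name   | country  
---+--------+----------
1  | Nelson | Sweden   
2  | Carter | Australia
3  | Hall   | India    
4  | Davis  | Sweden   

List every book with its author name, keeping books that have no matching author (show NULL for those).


LEFT JOIN keeps every row from books (the left table); where author_id has no match in authors, the author columns become NULL. Walk through each book:
  - book 1 (Paper Boats): author_id=3 -> matches Hall
  - book 2 (The Iron Gate): author_id=1 -> matches Nelson
  - book 3 (The Old House): author_id=1 -> matches Nelson
  - book 4 (River Crossing): author_id=1 -> matches Nelson
  - book 5 (Hollow Hills): author_id=2 -> matches Carter
  - book 6 (The Blue Door): author_id=4 -> matches Davis
  - book 7 (The Last Train): author_id=NULL, no match -> kept with NULL
  - book 8 (The Glass Key): author_id=3 -> matches Hall
All 8 rows appear; 1 has NULL author.

SQL:
SELECT a.title, b.name AS author
FROM books a
LEFT JOIN authors b ON a.author_id = b.id

Result:
title          | author
---------------+-------
Paper Boats    | Hall  
The Iron Gate  | Nelson
The Old House  | Nelson
River Crossing | Nelson
Hollow Hills   | Carter
The Blue Door  | Davis 
The Last Train | NULL  
The Glass Key  | Hall  


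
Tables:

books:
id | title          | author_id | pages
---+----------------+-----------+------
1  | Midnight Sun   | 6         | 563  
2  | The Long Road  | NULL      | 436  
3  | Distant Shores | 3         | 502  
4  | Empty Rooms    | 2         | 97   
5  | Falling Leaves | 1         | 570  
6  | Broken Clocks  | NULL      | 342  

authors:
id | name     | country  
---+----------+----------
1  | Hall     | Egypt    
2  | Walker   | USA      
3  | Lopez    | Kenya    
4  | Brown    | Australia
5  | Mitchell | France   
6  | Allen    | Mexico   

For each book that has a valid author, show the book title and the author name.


INNER JOIN keeps only books rows whose author_id matches an id in authors. Walk through each book:
  - book 1 (Midnight Sun): author_id=6 -> matches Allen
  - book 2 (The Long Road): author_id=NULL, no match -> dropped
  - book 3 (Distant Shores): author_id=3 -> matches Lopez
  - book 4 (Empty Rooms): author_id=2 -> matches Walker
  - book 5 (Falling Leaves): author_id=1 -> matches Hall
  - book 6 (Broken Clocks): author_id=NULL, no match -> dropped
So 2 of 6 rows are dropped.

SQL:
SELECT a.title, b.name AS author
FROM books a
INNER JOIN authors b ON a.author_id = b.id

Result:
title          | author
---------------+-------
Midnight Sun   | Allen 
Distant Shores | Lopez 
Empty Rooms    | Walker
Falling Leaves | Hall  


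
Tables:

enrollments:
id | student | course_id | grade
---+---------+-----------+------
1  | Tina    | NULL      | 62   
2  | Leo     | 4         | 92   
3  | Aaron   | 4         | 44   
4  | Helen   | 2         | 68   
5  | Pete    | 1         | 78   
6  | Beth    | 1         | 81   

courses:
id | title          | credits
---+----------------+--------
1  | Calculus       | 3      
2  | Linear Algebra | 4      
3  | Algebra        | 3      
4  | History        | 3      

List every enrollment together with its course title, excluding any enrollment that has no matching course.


INNER JOIN keeps only enrollments rows whose course_id matches an id in courses. Walk through each enrollment:
  - enrollment 1 (Tina): course_id=NULL, no match -> dropped
  - enrollment 2 (Leo): course_id=4 -> matches History
  - enrollment 3 (Aaron): course_id=4 -> matches History
  - enrollment 4 (Helen): course_id=2 -> matches Linear Algebra
  - enrollment 5 (Pete): course_id=1 -> matches Calculus
  - enrollment 6 (Beth): course_id=1 -> matches Calculus
So 1 of 6 rows is dropped.

SQL:
SELECT a.student, b.title AS course
FROM enrollments a
INNER JOIN courses b ON a.course_id = b.id

Result:
student | course        
--------+---------------
Leo     | History       
Aaron   | History       
Helen   | Linear Algebra
Pete    | Calculus      
Beth    | Calculus      


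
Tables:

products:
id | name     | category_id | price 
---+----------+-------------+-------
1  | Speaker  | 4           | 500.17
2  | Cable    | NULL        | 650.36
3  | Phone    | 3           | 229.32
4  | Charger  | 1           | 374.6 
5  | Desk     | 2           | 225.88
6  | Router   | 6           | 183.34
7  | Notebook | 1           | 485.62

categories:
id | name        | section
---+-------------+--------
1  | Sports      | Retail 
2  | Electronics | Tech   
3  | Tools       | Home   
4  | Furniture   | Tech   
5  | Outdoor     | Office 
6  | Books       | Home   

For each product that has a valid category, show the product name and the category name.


INNER JOIN keeps only products rows whose category_id matches an id in categories. Walk through each product:
  - product 1 (Speaker): category_id=4 -> matches Furniture
  - product 2 (Cable): category_id=NULL, no match -> dropped
  - product 3 (Phone): category_id=3 -> matches Tools
  - product 4 (Charger): category_id=1 -> matches Sports
  - product 5 (Desk): category_id=2 -> matches Electronics
  - product 6 (Router): category_id=6 -> matches Books
  - product 7 (Notebook): category_id=1 -> matches Sports
So 1 of 7 rows is dropped.

SQL:
SELECT a.name, b.name AS category
FROM products a
INNER JOIN categories b ON a.category_id = b.id

Result:
name     | category   
---------+------------
Speaker  | Furniture  
Phone    | Tools      
Charger  | Sports     
Desk     | Electronics
Router   | Books      
Notebook | Sports     


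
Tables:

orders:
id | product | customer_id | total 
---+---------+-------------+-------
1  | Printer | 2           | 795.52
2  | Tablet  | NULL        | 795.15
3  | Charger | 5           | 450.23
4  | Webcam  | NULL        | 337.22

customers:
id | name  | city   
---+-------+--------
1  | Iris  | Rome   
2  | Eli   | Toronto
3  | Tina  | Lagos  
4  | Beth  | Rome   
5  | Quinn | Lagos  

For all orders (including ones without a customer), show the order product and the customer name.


LEFT JOIN keeps every row from orders (the left table); where customer_id has no match in customers, the customer columns become NULL. Walk through each order:
  - order 1 (Printer): customer_id=2 -> matches Eli
  - order 2 (Tablet): customer_id=NULL, no match -> kept with NULL
  - order 3 (Charger): customer_id=5 -> matches Quinn
  - order 4 (Webcam): customer_id=NULL, no match -> kept with NULL
All 4 rows appear; 2 have NULL customer.

SQL:
SELECT a.product, b.name AS customer
FROM orders a
LEFT JOIN customers b ON a.customer_id = b.id

Result:
product | customer
--------+---------
Printer | Eli     
Tablet  | NULL    
Charger | Quinn   
Webcam  | NULL    


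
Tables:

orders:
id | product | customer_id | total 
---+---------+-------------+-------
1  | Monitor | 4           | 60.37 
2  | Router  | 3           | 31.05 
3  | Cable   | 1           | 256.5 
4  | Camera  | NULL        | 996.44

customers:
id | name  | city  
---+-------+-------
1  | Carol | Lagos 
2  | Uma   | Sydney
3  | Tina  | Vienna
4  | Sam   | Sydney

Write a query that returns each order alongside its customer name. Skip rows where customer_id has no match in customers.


INNER JOIN keeps only orders rows whose customer_id matches an id in customers. Walk through each order:
  - order 1 (Monitor): customer_id=4 -> matches Sam
  - order 2 (Router): customer_id=3 -> matches Tina
  - order 3 (Cable): customer_id=1 -> matches Carol
  - order 4 (Camera): customer_id=NULL, no match -> dropped
So 1 of 4 rows is dropped.

SQL:
SELECT a.product, b.name AS customer
FROM orders a
INNER JOIN customers b ON a.customer_id = b.id

Result:
product | customer
--------+---------
Monitor | Sam     
Router  | Tina    
Cable   | Carol   


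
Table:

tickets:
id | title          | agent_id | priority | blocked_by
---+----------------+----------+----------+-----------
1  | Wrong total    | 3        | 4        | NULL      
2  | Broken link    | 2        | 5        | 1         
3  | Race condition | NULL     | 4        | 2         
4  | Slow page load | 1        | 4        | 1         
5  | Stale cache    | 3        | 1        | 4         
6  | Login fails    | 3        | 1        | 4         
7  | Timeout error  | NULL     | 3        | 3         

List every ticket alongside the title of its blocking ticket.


This is a self-join: tickets is joined to a second copy of itself, matching each row's blocked_by to another row's id. Use LEFT JOIN so rows with blocked_by=NULL are kept.
  - ticket 1 (Wrong total): blocked_by=NULL -> NULL
  - ticket 2 (Broken link): blocked_by=1 -> Wrong total
  - ticket 3 (Race condition): blocked_by=2 -> Broken link
  - ticket 4 (Slow page load): blocked_by=1 -> Wrong total
  - ticket 5 (Stale cache): blocked_by=4 -> Slow page load
  - ticket 6 (Login fails): blocked_by=4 -> Slow page load
  - ticket 7 (Timeout error): blocked_by=3 -> Race condition

SQL:
SELECT a.title AS item, b.title AS blocked_by
FROM tickets a
LEFT JOIN tickets b ON a.blocked_by = b.id

Result:
item           | blocked_by    
---------------+---------------
Wrong total    | NULL          
Broken link    | Wrong total   
Race condition | Broken link   
Slow page load | Wrong total   
Stale cache    | Slow page load
Login fails    | Slow page load
Timeout error  | Race condition


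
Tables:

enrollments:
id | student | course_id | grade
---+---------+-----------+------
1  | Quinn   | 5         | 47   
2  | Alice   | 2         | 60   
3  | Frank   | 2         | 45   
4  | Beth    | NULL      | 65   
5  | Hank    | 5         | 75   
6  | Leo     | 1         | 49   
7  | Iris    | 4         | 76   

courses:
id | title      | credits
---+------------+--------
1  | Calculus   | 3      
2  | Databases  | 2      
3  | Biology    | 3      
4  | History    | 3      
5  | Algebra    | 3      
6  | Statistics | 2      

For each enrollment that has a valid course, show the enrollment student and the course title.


INNER JOIN keeps only enrollments rows whose course_id matches an id in courses. Walk through each enrollment:
  - enrollment 1 (Quinn): course_id=5 -> matches Algebra
  - enrollment 2 (Alice): course_id=2 -> matches Databases
  - enrollment 3 (Frank): course_id=2 -> matches Databases
  - enrollment 4 (Beth): course_id=NULL, no match -> dropped
  - enrollment 5 (Hank): course_id=5 -> matches Algebra
  - enrollment 6 (Leo): course_id=1 -> matches Calculus
  - enrollment 7 (Iris): course_id=4 -> matches History
So 1 of 7 rows is dropped.

SQL:
SELECT a.student, b.title AS course
FROM enrollments a
INNER JOIN courses b ON a.course_id = b.id

Result:
student | course   
--------+----------
Quinn   | Algebra  
Alice   | Databases
Frank   | Databases
Hank    | Algebra  
Leo     | Calculus 
Iris    | History  


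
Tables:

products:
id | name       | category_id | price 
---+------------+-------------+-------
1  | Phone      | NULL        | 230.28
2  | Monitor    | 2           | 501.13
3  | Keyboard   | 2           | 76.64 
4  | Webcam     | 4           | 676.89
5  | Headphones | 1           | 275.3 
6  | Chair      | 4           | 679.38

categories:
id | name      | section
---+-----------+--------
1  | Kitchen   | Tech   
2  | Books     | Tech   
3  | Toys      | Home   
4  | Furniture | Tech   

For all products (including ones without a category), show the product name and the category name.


LEFT JOIN keeps every row from products (the left table); where category_id has no match in categories, the category columns become NULL. Walk through each product:
  - product 1 (Phone): category_id=NULL, no match -> kept with NULL
  - product 2 (Monitor): category_id=2 -> matches Books
  - product 3 (Keyboard): category_id=2 -> matches Books
  - product 4 (Webcam): category_id=4 -> matches Furniture
  - product 5 (Headphones): category_id=1 -> matches Kitchen
  - product 6 (Chair): category_id=4 -> matches Furniture
All 6 rows appear; 1 has NULL category.

SQL:
SELECT a.name, b.name AS category
FROM products a
LEFT JOIN categories b ON a.category_id = b.id

Result:
name       | category 
-----------+----------
Phone      | NULL     
Monitor    | Books    
Keyboard   | Books    
Webcam     | Furniture
Headphones | Kitchen  
Chair      | Furniture


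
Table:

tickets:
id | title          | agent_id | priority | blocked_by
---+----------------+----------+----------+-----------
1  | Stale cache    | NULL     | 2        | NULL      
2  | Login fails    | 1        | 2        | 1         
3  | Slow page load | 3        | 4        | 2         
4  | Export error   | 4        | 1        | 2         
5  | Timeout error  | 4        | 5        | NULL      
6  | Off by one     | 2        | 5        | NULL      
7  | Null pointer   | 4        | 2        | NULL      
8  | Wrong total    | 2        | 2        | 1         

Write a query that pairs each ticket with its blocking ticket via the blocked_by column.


This is a self-join: tickets is joined to a second copy of itself, matching each row's blocked_by to another row's id. Use LEFT JOIN so rows with blocked_by=NULL are kept.
  - ticket 1 (Stale cache): blocked_by=NULL -> NULL
  - ticket 2 (Login fails): blocked_by=1 -> Stale cache
  - ticket 3 (Slow page load): blocked_by=2 -> Login fails
  - ticket 4 (Export error): blocked_by=2 -> Login fails
  - ticket 5 (Timeout error): blocked_by=NULL -> NULL
  - ticket 6 (Off by one): blocked_by=NULL -> NULL
  - ticket 7 (Null pointer): blocked_by=NULL -> NULL
  - ticket 8 (Wrong total): blocked_by=1 -> Stale cache

SQL:
SELECT a.title AS item, b.title AS blocked_by
FROM tickets a
LEFT JOIN tickets b ON a.blocked_by = b.id

Result:
item           | blocked_by 
---------------+------------
Stale cache    | NULL       
Login fails    | Stale cache
Slow page load | Login fails
Export error   | Login fails
Timeout error  | NULL       
Off by one     | NULL       
Null pointer   | NULL       
Wrong total    | Stale cache


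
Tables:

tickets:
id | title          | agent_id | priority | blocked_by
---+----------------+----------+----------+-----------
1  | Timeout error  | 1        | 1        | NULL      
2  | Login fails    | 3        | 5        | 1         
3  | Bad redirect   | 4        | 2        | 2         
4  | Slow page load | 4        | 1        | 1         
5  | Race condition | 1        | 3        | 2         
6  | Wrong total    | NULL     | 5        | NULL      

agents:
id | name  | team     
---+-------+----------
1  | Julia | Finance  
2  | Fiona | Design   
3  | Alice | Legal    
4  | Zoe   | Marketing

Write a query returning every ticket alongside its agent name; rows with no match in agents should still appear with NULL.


LEFT JOIN keeps every row from tickets (the left table); where agent_id has no match in agents, the agent columns become NULL. Walk through each ticket:
  - ticket 1 (Timeout error): agent_id=1 -> matches Julia
  - ticket 2 (Login fails): agent_id=3 -> matches Alice
  - ticket 3 (Bad redirect): agent_id=4 -> matches Zoe
  - ticket 4 (Slow page load): agent_id=4 -> matches Zoe
  - ticket 5 (Race condition): agent_id=1 -> matches Julia
  - ticket 6 (Wrong total): agent_id=NULL, no match -> kept with NULL
All 6 rows appear; 1 has NULL agent.

SQL:
SELECT a.title, b.name AS agent
FROM tickets a
LEFT JOIN agents b ON a.agent_id = b.id

Result:
title          | agent
---------------+------
Timeout error  | Julia
Login fails    | Alice
Bad redirect   | Zoe  
Slow page load | Zoe  
Race condition | Julia
Wrong total    | NULL 


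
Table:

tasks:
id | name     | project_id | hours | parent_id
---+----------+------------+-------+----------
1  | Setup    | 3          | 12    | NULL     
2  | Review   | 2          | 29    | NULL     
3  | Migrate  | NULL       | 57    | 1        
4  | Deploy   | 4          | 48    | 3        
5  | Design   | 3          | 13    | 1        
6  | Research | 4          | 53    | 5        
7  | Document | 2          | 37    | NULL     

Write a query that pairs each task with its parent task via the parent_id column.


This is a self-join: tasks is joined to a second copy of itself, matching each row's parent_id to another row's id. Use LEFT JOIN so rows with parent_id=NULL are kept.
  - task 1 (Setup): parent_id=NULL -> NULL
  - task 2 (Review): parent_id=NULL -> NULL
  - task 3 (Migrate): parent_id=1 -> Setup
  - task 4 (Deploy): parent_id=3 -> Migrate
  - task 5 (Design): parent_id=1 -> Setup
  - task 6 (Research): parent_id=5 -> Design
  - task 7 (Document): parent_id=NULL -> NULL

SQL:
SELECT a.name AS item, b.name AS parent
FROM tasks a
LEFT JOIN tasks b ON a.parent_id = b.id

Result:
item     | parent 
---------+--------
Setup    | NULL   
Review   | NULL   
Migrate  | Setup  
Deploy   | Migrate
Design   | Setup  
Research | Design 
Document | NULL   


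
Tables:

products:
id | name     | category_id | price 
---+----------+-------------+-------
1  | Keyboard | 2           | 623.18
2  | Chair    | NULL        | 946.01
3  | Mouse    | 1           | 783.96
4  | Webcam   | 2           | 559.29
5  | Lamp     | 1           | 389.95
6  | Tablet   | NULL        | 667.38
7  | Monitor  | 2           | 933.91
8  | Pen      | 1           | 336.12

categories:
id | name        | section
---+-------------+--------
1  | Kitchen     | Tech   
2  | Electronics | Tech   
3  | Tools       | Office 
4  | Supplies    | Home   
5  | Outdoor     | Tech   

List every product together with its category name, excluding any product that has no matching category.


INNER JOIN keeps only products rows whose category_id matches an id in categories. Walk through each product:
  - product 1 (Keyboard): category_id=2 -> matches Electronics
  - product 2 (Chair): category_id=NULL, no match -> dropped
  - product 3 (Mouse): category_id=1 -> matches Kitchen
  - product 4 (Webcam): category_id=2 -> matches Electronics
  - product 5 (Lamp): category_id=1 -> matches Kitchen
  - product 6 (Tablet): category_id=NULL, no match -> dropped
  - product 7 (Monitor): category_id=2 -> matches Electronics
  - product 8 (Pen): category_id=1 -> matches Kitchen
So 2 of 8 rows are dropped.

SQL:
SELECT a.name, b.name AS category
FROM products a
INNER JOIN categories b ON a.category_id = b.id

Result:
name     | category   
---------+------------
Keyboard | Electronics
Mouse    | Kitchen    
Webcam   | Electronics
Lamp     | Kitchen    
Monitor  | Electronics
Pen      | Kitchen    


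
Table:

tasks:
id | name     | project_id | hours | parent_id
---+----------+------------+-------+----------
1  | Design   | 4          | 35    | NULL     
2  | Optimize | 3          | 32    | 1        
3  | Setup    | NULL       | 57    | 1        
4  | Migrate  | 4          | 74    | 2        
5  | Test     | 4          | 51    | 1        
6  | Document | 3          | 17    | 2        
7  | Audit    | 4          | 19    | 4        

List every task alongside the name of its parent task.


This is a self-join: tasks is joined to a second copy of itself, matching each row's parent_id to another row's id. Use LEFT JOIN so rows with parent_id=NULL are kept.
  - task 1 (Design): parent_id=NULL -> NULL
  - task 2 (Optimize): parent_id=1 -> Design
  - task 3 (Setup): parent_id=1 -> Design
  - task 4 (Migrate): parent_id=2 -> Optimize
  - task 5 (Test): parent_id=1 -> Design
  - task 6 (Document): parent_id=2 -> Optimize
  - task 7 (Audit): parent_id=4 -> Migrate

SQL:
SELECT a.name AS item, b.name AS parent
FROM tasks a
LEFT JOIN tasks b ON a.parent_id = b.id

Result:
item     | parent  
---------+---------
Design   | NULL    
Optimize | Design  
Setup    | Design  
Migrate  | Optimize
Test     | Design  
Document | Optimize
Audit    | Migrate 


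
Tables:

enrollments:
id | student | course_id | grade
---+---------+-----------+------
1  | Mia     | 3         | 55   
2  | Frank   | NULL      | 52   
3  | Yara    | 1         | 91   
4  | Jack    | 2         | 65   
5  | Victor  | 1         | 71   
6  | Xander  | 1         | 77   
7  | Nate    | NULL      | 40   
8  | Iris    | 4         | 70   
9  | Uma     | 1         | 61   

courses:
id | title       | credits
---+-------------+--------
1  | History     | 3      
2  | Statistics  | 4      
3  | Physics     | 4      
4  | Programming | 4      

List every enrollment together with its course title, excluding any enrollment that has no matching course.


INNER JOIN keeps only enrollments rows whose course_id matches an id in courses. Walk through each enrollment:
  - enrollment 1 (Mia): course_id=3 -> matches Physics
  - enrollment 2 (Frank): course_id=NULL, no match -> dropped
  - enrollment 3 (Yara): course_id=1 -> matches History
  - enrollment 4 (Jack): course_id=2 -> matches Statistics
  - enrollment 5 (Victor): course_id=1 -> matches History
  - enrollment 6 (Xander): course_id=1 -> matches History
  - enrollment 7 (Nate): course_id=NULL, no match -> dropped
  - enrollment 8 (Iris): course_id=4 -> matches Programming
  - enrollment 9 (Uma): course_id=1 -> matches History
So 2 of 9 rows are dropped.

SQL:
SELECT a.student, b.title AS course
FROM enrollments a
INNER JOIN courses b ON a.course_id = b.id

Result:
student | course     
--------+------------
Mia     | Physics    
Yara    | History    
Jack    | Statistics 
Victor  | History    
Xander  | History    
Iris    | Programming
Uma     | History    


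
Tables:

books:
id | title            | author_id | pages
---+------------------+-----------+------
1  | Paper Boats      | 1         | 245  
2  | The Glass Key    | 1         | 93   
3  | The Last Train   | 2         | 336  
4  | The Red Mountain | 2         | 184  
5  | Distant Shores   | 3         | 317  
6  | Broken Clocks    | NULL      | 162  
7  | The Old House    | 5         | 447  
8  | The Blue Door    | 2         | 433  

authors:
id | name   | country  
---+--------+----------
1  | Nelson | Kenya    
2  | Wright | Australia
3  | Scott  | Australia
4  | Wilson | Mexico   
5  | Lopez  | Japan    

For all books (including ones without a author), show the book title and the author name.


LEFT JOIN keeps every row from books (the left table); where author_id has no match in authors, the author columns become NULL. Walk through each book:
  - book 1 (Paper Boats): author_id=1 -> matches Nelson
  - book 2 (The Glass Key): author_id=1 -> matches Nelson
  - book 3 (The Last Train): author_id=2 -> matches Wright
  - book 4 (The Red Mountain): author_id=2 -> matches Wright
  - book 5 (Distant Shores): author_id=3 -> matches Scott
  - book 6 (Broken Clocks): author_id=NULL, no match -> kept with NULL
  - book 7 (The Old House): author_id=5 -> matches Lopez
  - book 8 (The Blue Door): author_id=2 -> matches Wright
All 8 rows appear; 1 has NULL author.

SQL:
SELECT a.title, b.name AS author
FROM books a
LEFT JOIN authors b ON a.author_id = b.id

Result:
title            | author
-----------------+-------
Paper Boats      | Nelson
The Glass Key    | Nelson
The Last Train   | Wright
The Red Mountain | Wright
Distant Shores   | Scott 
Broken Clocks    | NULL  
The Old House    | Lopez 
The Blue Door    | Wright


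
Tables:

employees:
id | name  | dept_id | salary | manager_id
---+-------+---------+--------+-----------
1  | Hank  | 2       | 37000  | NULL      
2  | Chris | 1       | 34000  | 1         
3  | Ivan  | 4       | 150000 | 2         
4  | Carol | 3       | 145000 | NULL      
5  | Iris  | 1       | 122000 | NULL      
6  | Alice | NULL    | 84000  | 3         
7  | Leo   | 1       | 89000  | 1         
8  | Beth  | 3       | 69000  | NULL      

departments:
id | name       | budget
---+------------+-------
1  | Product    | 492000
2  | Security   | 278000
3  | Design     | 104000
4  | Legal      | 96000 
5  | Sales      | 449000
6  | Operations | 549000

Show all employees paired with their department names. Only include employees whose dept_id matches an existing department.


INNER JOIN keeps only employees rows whose dept_id matches an id in departments. Walk through each employee:
  - employee 1 (Hank): dept_id=2 -> matches Security
  - employee 2 (Chris): dept_id=1 -> matches Product
  - employee 3 (Ivan): dept_id=4 -> matches Legal
  - employee 4 (Carol): dept_id=3 -> matches Design
  - employee 5 (Iris): dept_id=1 -> matches Product
  - employee 6 (Alice): dept_id=NULL, no match -> dropped
  - employee 7 (Leo): dept_id=1 -> matches Product
  - employee 8 (Beth): dept_id=3 -> matches Design
So 1 of 8 rows is dropped.

SQL:
SELECT a.name, b.name AS department
FROM employees a
INNER JOIN departments b ON a.dept_id = b.id

Result:
name  | department
------+-----------
Hank  | Security  
Chris | Product   
Ivan  | Legal     
Carol | Design    
Iris  | Product   
Leo   | Product   
Beth  | Design    
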